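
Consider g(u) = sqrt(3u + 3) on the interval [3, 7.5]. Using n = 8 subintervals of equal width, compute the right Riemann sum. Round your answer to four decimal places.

Δu = (7.5 − 3)/8 = 0.5625.
Right endpoints: 3.5625, 4.125, 4.6875, 5.25, 5.8125, 6.375, 6.9375, 7.5.
g(3.5625) ≈ 3.6997, g(4.125) ≈ 3.9211, g(4.6875) ≈ 4.1307, g(5.25) ≈ 4.3301, g(5.8125) ≈ 4.5208, g(6.375) ≈ 4.7037, g(6.9375) ≈ 4.8798, g(7.5) ≈ 5.0498.
Sum = Δu · [g(3.5625) + g(4.125) + g(4.6875) + ...].
Sum ≈ 19.8200.

19.8200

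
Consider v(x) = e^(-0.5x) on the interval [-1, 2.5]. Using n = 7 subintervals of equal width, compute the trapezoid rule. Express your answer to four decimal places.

Δx = (2.5 − (-1))/7 = 0.5.
v(-1) ≈ 1.6487, v(-0.5) ≈ 1.2840, v(0) ≈ 1.0000, v(0.5) ≈ 0.7788, v(1) ≈ 0.6065, v(1.5) ≈ 0.4724, v(2) ≈ 0.3679, v(2.5) ≈ 0.2865.
T_7 = (Δx/2)·[v(x_0) + 2v(x_1) + ... + 2v(x_{6}) + v(x_7)].
Sum ≈ 2.7386.

2.7386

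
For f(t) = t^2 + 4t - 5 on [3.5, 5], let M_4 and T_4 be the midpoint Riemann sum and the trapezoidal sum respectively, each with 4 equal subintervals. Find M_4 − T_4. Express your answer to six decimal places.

M_4 ≈ 45.35742188.
T_4 = 45.41015625.
M_4 − T_4 ≈ -0.052734.

-0.052734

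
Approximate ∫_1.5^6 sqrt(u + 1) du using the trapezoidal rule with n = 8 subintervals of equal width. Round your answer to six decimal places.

9.708258

Δu = (6 − 1.5)/8 = 0.5625.
f(1.5) ≈ 1.581139, f(2.0625) ≈ 1.750000, f(2.625) ≈ 1.903943, f(3.1875) ≈ 2.046338, f(3.75) ≈ 2.179449, f(4.3125) ≈ 2.304886, f(4.875) ≈ 2.423840, f(5.4375) ≈ 2.537223, f(6) ≈ 2.645751.
T_8 = (Δu/2)·[f(u_0) + 2f(u_1) + ... + 2f(u_{7}) + f(u_8)].
Sum ≈ 9.708258.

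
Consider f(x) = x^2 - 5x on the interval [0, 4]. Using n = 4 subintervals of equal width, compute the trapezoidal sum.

-18

Δx = (4 − 0)/4 = 1.
f(0) = 0, f(1) = -4, f(2) = -6, f(3) = -6, f(4) = -4.
T_4 = (Δx/2)·[f(x_0) + 2f(x_1) + 2f(x_2) + 2f(x_3) + f(x_4)].
Sum = -18.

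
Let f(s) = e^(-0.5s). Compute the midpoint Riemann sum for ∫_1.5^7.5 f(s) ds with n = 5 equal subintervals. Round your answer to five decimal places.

Δs = (7.5 − 1.5)/5 = 1.2.
Midpoints: 2.1, 3.3, 4.5, 5.7, 6.9.
f(2.1) ≈ 0.34994, f(3.3) ≈ 0.19205, f(4.5) ≈ 0.10540, f(5.7) ≈ 0.05784, f(6.9) ≈ 0.03175.
Sum = Δs · [f(2.1) + f(3.3) + f(4.5) + f(5.7) + f(6.9)].
Sum ≈ 0.88437.

0.88437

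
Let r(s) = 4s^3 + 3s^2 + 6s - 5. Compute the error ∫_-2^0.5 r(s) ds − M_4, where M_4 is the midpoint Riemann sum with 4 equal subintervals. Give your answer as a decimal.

-0.48828125

Exact integral: ∫_-2^0.5 r(s) ds = -31.5625.
M_4 = -31.07421875.
Error = -31.5625 − (-31.07421875) = -0.48828125.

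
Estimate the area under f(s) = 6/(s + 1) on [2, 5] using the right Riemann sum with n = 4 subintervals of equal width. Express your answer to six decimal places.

3.807143

Δs = (5 − 2)/4 = 0.75.
Right endpoints: 2.75, 3.5, 4.25, 5.
f(2.75) = 1.6, f(3.5) = 4/3, f(4.25) = 8/7, f(5) = 1.
Sum = Δs · [f(2.75) + f(3.5) + f(4.25) + f(5)].
Sum ≈ 3.807143.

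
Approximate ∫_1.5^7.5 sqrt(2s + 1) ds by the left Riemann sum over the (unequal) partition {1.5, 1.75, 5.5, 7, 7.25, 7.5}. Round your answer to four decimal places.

15.6036

Subinterval widths: 0.25, 3.75, 1.5, 0.25, 0.25.
Left endpoints: 1.5, 1.75, 5.5, 7, 7.25.
f(1.5) ≈ 2.0000, f(1.75) ≈ 2.1213, f(5.5) ≈ 3.4641, f(7) ≈ 3.8730, f(7.25) ≈ 3.9370.
Sum = Σ Δs_i · f(s_i).
Sum ≈ 15.6036.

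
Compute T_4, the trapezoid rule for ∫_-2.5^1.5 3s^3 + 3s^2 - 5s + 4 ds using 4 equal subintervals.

18.5

Δs = (1.5 − (-2.5))/4 = 1.
f(-2.5) = -11.625, f(-1.5) = 8.125, f(-0.5) = 6.875, f(0.5) = 2.625, f(1.5) = 13.375.
T_4 = (Δs/2)·[f(s_0) + 2f(s_1) + 2f(s_2) + 2f(s_3) + f(s_4)].
Sum = 18.5.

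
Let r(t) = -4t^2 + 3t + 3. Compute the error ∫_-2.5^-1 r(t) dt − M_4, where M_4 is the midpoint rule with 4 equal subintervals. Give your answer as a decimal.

Exact integral: ∫_-2.5^-1 r(t) dt = -22.875.
M_4 = -22.8046875.
Error = -22.875 − (-22.8046875) = -0.0703125.

-0.0703125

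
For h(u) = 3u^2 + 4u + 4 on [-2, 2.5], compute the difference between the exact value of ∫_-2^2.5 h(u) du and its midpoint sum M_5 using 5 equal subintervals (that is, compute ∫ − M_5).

Exact integral: ∫_-2^2.5 h(u) du = 46.125.
M_5 = 45.21375.
Error = 46.125 − 45.21375 = 0.91125.

0.91125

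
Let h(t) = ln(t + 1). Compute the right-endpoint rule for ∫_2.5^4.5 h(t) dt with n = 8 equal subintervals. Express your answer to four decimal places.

3.0474

Δt = (4.5 − 2.5)/8 = 0.25.
Right endpoints: 2.75, 3, 3.25, 3.5, 3.75, 4, 4.25, 4.5.
h(2.75) ≈ 1.3218, h(3) ≈ 1.3863, h(3.25) ≈ 1.4469, h(3.5) ≈ 1.5041, h(3.75) ≈ 1.5581, h(4) ≈ 1.6094, h(4.25) ≈ 1.6582, h(4.5) ≈ 1.7047.
Sum = Δt · [h(2.75) + h(3) + h(3.25) + ...].
Sum ≈ 3.0474.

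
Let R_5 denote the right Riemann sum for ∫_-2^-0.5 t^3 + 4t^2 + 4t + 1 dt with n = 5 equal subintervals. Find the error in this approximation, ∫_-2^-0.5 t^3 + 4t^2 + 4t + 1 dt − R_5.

Exact integral: ∫_-2^-0.5 f(t) dt = 0.515625.
R_5 = 0.3525.
Error = 0.515625 − 0.3525 = 0.163125.

0.163125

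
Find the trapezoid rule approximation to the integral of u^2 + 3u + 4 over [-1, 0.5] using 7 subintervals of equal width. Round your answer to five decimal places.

Δu = (0.5 − (-1))/7 = 3/14.
f(-1) = 2, f(-11/14) = 443/196, f(-4/7) = 128/49, f(-5/14) = 599/196, f(-1/7) = 176/49, f(1/14) = 827/196, f(2/7) = 242/49, f(0.5) = 5.75.
T_7 = (Δu/2)·[f(u_0) + 2f(u_1) + ... + 2f(u_{6}) + f(u_7)].
Sum ≈ 5.26148.

5.26148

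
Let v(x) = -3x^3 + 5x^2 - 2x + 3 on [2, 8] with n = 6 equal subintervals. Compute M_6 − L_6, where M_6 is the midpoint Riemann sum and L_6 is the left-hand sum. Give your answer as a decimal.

-552

M_6 = -2242.
L_6 = -1690.
M_6 − L_6 = -552.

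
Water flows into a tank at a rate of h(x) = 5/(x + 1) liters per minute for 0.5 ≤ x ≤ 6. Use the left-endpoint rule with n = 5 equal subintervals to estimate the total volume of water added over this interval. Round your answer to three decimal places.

9.347

Δx = (6 − 0.5)/5 = 1.1.
Left endpoints: 0.5, 1.6, 2.7, 3.8, 4.9.
h(0.5) = 10/3, h(1.6) = 25/13, h(2.7) = 50/37, h(3.8) = 25/24, h(4.9) = 50/59.
Sum = Δx · [h(0.5) + h(1.6) + h(2.7) + h(3.8) + h(4.9)].
Sum ≈ 9.347.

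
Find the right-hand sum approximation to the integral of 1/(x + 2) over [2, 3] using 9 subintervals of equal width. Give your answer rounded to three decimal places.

Δx = (3 − 2)/9 = 1/9.
Right endpoints: 19/9, 20/9, 7/3, 22/9, 23/9, 8/3, 25/9, 26/9, 3.
f(19/9) = 9/37, f(20/9) = 9/38, f(7/3) = 3/13, f(22/9) = 0.225, f(23/9) = 9/41, f(8/3) = 3/14, f(25/9) = 9/43, f(26/9) = 9/44, f(3) = 0.2.
Sum = Δx · [f(19/9) + f(20/9) + f(7/3) + ...].
Sum ≈ 0.220.

0.220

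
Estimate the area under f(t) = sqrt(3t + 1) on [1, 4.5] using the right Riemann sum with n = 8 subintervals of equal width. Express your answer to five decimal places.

10.88189

Δt = (4.5 − 1)/8 = 0.4375.
Right endpoints: 1.4375, 1.875, 2.3125, 2.75, 3.1875, 3.625, 4.0625, 4.5.
f(1.4375) ≈ 2.30489, f(1.875) ≈ 2.57391, f(2.3125) ≈ 2.81736, f(2.75) ≈ 3.04138, f(3.1875) ≈ 3.25000, f(3.625) ≈ 3.44601, f(4.0625) ≈ 3.63146, f(4.5) ≈ 3.80789.
Sum = Δt · [f(1.4375) + f(1.875) + f(2.3125) + ...].
Sum ≈ 10.88189.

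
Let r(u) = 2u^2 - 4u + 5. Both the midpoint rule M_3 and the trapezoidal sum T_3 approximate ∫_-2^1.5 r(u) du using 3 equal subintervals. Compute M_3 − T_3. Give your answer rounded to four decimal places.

M_3 ≈ 27.789352.
T_3 ≈ 30.171296.
M_3 − T_3 ≈ -2.3819.

-2.3819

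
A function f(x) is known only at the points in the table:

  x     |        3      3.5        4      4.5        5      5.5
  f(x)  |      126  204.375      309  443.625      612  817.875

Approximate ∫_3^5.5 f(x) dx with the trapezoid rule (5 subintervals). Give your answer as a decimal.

1020.46875

Δx = 0.5.
T_5 = (0.5/2)·[126 + 2·204.375 + 2·309 + 2·443.625 + 2·612 + 817.875] = 1020.46875.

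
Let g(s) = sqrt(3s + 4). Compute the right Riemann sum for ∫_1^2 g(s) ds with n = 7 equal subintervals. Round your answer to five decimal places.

Δs = (2 − 1)/7 = 1/7.
Right endpoints: 8/7, 9/7, 10/7, 11/7, 12/7, 13/7, 2.
g(8/7) ≈ 2.72554, g(9/7) ≈ 2.80306, g(10/7) ≈ 2.87849, g(11/7) ≈ 2.95200, g(12/7) ≈ 3.02372, g(13/7) ≈ 3.09377, g(2) ≈ 3.16228.
Sum = Δs · [g(8/7) + g(9/7) + g(10/7) + ...].
Sum ≈ 2.94841.

2.94841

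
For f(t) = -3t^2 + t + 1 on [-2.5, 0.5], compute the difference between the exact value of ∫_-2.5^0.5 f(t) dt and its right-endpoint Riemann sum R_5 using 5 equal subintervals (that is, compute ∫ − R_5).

Exact integral: ∫_-2.5^0.5 f(t) dt = -15.75.
R_5 = -9.99.
Error = -15.75 − (-9.99) = -5.76.

-5.76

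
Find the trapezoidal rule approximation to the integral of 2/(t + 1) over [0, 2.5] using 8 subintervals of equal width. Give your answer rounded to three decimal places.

2.520

Δt = (2.5 − 0)/8 = 0.3125.
f(0) = 2, f(0.3125) = 32/21, f(0.625) = 16/13, f(0.9375) = 32/31, f(1.25) = 8/9, f(1.5625) = 32/41, f(1.875) = 16/23, f(2.1875) = 32/51, f(2.5) = 4/7.
T_8 = (Δt/2)·[f(t_0) + 2f(t_1) + ... + 2f(t_{7}) + f(t_8)].
Sum ≈ 2.520.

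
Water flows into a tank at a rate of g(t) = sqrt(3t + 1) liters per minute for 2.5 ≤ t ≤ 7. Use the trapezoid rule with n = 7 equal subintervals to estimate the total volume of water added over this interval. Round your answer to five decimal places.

17.41722

Δt = (7 − 2.5)/7 = 9/14.
g(2.5) ≈ 2.91548, g(22/7) ≈ 3.22933, g(53/14) ≈ 3.51527, g(31/7) ≈ 3.77964, g(71/14) ≈ 4.02670, g(40/7) ≈ 4.25944, g(89/14) ≈ 4.48011, g(7) ≈ 4.69042.
T_7 = (Δt/2)·[g(t_0) + 2g(t_1) + ... + 2g(t_{6}) + g(t_7)].
Sum ≈ 17.41722.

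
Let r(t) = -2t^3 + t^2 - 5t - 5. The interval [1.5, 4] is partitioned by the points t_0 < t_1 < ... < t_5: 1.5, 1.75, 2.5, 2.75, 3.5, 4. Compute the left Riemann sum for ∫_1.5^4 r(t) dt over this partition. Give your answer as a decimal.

Subinterval widths: 0.25, 0.75, 0.25, 0.75, 0.5.
Left endpoints: 1.5, 1.75, 2.5, 2.75, 3.5.
r(1.5) = -17, r(1.75) = -21.40625, r(2.5) = -42.5, r(2.75) = -52.78125, r(3.5) = -96.
Sum = Σ Δt_i · r(t_i).
Sum = -118.515625.

-118.515625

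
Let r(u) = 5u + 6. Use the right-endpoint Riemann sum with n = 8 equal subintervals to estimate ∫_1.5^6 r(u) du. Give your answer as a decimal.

Δu = (6 − 1.5)/8 = 0.5625.
Right endpoints: 2.0625, 2.625, 3.1875, 3.75, 4.3125, 4.875, 5.4375, 6.
r(2.0625) = 16.3125, r(2.625) = 19.125, r(3.1875) = 21.9375, r(3.75) = 24.75, r(4.3125) = 27.5625, r(4.875) = 30.375, r(5.4375) = 33.1875, r(6) = 36.
Sum = Δu · [r(2.0625) + r(2.625) + r(3.1875) + ...].
Sum = 117.703125.

117.703125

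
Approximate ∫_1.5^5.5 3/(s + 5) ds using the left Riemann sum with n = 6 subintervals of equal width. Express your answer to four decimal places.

1.4989

Δs = (5.5 − 1.5)/6 = 2/3.
Left endpoints: 1.5, 13/6, 17/6, 3.5, 25/6, 29/6.
f(1.5) = 6/13, f(13/6) = 18/43, f(17/6) = 18/47, f(3.5) = 6/17, f(25/6) = 18/55, f(29/6) = 18/59.
Sum = Δs · [f(1.5) + f(13/6) + f(17/6) + ...].
Sum ≈ 1.4989.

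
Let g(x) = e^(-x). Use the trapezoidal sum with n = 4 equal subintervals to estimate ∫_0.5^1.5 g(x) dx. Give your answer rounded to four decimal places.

Δx = (1.5 − 0.5)/4 = 0.25.
g(0.5) ≈ 0.6065, g(0.75) ≈ 0.4724, g(1) ≈ 0.3679, g(1.25) ≈ 0.2865, g(1.5) ≈ 0.2231.
T_4 = (Δx/2)·[g(x_0) + 2g(x_1) + 2g(x_2) + 2g(x_3) + g(x_4)].
Sum ≈ 0.3854.

0.3854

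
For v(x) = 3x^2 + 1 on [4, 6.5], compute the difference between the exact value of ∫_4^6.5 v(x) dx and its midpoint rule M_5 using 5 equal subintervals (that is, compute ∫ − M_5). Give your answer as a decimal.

0.15625

Exact integral: ∫_4^6.5 v(x) dx = 213.125.
M_5 = 212.96875.
Error = 213.125 − 212.96875 = 0.15625.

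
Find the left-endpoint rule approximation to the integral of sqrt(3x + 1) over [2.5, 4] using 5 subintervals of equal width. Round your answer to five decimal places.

Δx = (4 − 2.5)/5 = 0.3.
Left endpoints: 2.5, 2.8, 3.1, 3.4, 3.7.
f(2.5) ≈ 2.91548, f(2.8) ≈ 3.06594, f(3.1) ≈ 3.20936, f(3.4) ≈ 3.34664, f(3.7) ≈ 3.47851.
Sum = Δx · [f(2.5) + f(2.8) + f(3.1) + f(3.4) + f(3.7)].
Sum ≈ 4.80478.

4.80478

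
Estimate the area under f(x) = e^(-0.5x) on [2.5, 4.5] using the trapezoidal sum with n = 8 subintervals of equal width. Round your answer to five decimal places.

0.36268

Δx = (4.5 − 2.5)/8 = 0.25.
f(2.5) ≈ 0.28650, f(2.75) ≈ 0.25284, f(3) ≈ 0.22313, f(3.25) ≈ 0.19691, f(3.5) ≈ 0.17377, f(3.75) ≈ 0.15335, f(4) ≈ 0.13534, f(4.25) ≈ 0.11943, f(4.5) ≈ 0.10540.
T_8 = (Δx/2)·[f(x_0) + 2f(x_1) + ... + 2f(x_{7}) + f(x_8)].
Sum ≈ 0.36268.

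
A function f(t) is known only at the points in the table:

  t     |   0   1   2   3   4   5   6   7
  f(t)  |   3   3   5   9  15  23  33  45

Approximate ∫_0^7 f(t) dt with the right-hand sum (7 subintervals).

Δt = 1.
Sum = 1·[3 + 5 + 9 + 15 + 23 + 33 + 45] = 133.

133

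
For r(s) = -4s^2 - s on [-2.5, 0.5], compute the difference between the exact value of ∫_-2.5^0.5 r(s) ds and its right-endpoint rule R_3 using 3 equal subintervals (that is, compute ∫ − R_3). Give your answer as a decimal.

Exact integral: ∫_-2.5^0.5 r(s) ds = -18.
R_3 = -9.5.
Error = -18 − (-9.5) = -8.5.

-8.5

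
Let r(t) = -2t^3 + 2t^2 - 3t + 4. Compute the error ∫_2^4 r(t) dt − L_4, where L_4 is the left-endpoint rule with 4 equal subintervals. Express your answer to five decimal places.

-22.16667

Exact integral: ∫_2^4 r(t) dt ≈ -92.6666667.
L_4 = -70.5.
Error ≈ -92.6666667 − (-70.5) ≈ -22.16667.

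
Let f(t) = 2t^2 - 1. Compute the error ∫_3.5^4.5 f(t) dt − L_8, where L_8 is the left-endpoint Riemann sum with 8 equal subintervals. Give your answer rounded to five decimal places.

Exact integral: ∫_3.5^4.5 f(t) dt ≈ 31.1666667.
L_8 = 30.171875.
Error ≈ 31.1666667 − 30.171875 ≈ 0.99479.

0.99479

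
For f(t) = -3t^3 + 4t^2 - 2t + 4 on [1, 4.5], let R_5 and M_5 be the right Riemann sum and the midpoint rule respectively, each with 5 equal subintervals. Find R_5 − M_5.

-79.0278125

R_5 = -267.9425.
M_5 = -188.9146875.
R_5 − M_5 = -79.0278125.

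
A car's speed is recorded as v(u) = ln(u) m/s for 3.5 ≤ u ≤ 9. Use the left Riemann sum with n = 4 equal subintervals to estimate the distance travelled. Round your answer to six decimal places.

9.213733

Δu = (9 − 3.5)/4 = 1.375.
Left endpoints: 3.5, 4.875, 6.25, 7.625.
v(3.5) ≈ 1.252763, v(4.875) ≈ 1.584120, v(6.25) ≈ 1.832581, v(7.625) ≈ 2.031432.
Sum = Δu · [v(3.5) + v(4.875) + v(6.25) + v(7.625)].
Sum ≈ 9.213733.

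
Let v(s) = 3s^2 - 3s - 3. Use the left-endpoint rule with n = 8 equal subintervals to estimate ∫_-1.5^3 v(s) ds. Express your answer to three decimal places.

Δs = (3 − (-1.5))/8 = 0.5625.
Left endpoints: -1.5, -0.9375, -0.375, 0.1875, 0.75, 1.3125, 1.875, 2.4375.
v(-1.5) = 8.25, v(-0.9375) = 2.44921875, v(-0.375) = -1.453125, v(0.1875) = -3.45703125, v(0.75) = -3.5625, v(1.3125) = -1.76953125, v(1.875) = 1.921875, v(2.4375) = 7.51171875.
Sum = Δs · [v(-1.5) + v(-0.9375) + v(-0.375) + ...].
Sum ≈ 5.563.

5.563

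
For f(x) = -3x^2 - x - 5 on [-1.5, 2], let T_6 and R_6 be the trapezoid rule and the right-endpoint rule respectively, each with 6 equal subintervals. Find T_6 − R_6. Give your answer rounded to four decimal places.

T_6 ≈ -30.345486.
R_6 ≈ -32.897569.
T_6 − R_6 ≈ 2.5521.

2.5521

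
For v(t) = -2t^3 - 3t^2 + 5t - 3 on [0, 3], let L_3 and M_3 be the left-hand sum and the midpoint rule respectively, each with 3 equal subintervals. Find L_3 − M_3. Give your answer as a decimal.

L_3 = -27.
M_3 = -51.
L_3 − M_3 = 24.

24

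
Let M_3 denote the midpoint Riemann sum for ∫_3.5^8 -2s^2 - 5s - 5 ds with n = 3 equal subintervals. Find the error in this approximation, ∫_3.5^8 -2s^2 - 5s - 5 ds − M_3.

-1.6875

Exact integral: ∫_3.5^8 f(s) ds = -464.625.
M_3 = -462.9375.
Error = -464.625 − (-462.9375) = -1.6875.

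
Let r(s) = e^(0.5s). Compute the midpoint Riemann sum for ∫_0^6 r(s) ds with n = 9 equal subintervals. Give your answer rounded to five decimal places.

37.99493

Δs = (6 − 0)/9 = 2/3.
Midpoints: 1/3, 1, 5/3, 7/3, 3, 11/3, 13/3, 5, 17/3.
r(1/3) ≈ 1.18136, r(1) ≈ 1.64872, r(5/3) ≈ 2.30098, r(7/3) ≈ 3.21127, r(3) ≈ 4.48169, r(11/3) ≈ 6.25470, r(13/3) ≈ 8.72914, r(5) ≈ 12.18249, r(17/3) ≈ 17.00204.
Sum = Δs · [r(1/3) + r(1) + r(5/3) + ...].
Sum ≈ 37.99493.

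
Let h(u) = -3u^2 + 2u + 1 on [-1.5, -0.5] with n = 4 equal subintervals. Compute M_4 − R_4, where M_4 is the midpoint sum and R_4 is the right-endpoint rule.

M_4 = -4.234375.
R_4 = -3.28125.
M_4 − R_4 = -0.953125.

-0.953125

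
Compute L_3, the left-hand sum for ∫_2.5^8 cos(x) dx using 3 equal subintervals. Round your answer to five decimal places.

-0.32627

Δx = (8 − 2.5)/3 = 11/6.
Left endpoints: 2.5, 13/3, 37/6.
f(2.5) ≈ -0.80114, f(13/3) ≈ -0.37004, f(37/6) ≈ 0.99322.
Sum = Δx · [f(2.5) + f(13/3) + f(37/6)].
Sum ≈ -0.32627.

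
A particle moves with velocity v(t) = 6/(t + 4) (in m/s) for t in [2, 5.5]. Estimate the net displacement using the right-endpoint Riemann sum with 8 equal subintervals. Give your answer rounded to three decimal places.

2.678

Δt = (5.5 − 2)/8 = 0.4375.
Right endpoints: 2.4375, 2.875, 3.3125, 3.75, 4.1875, 4.625, 5.0625, 5.5.
v(2.4375) = 96/103, v(2.875) = 48/55, v(3.3125) = 32/39, v(3.75) = 24/31, v(4.1875) = 96/131, v(4.625) = 16/23, v(5.0625) = 96/145, v(5.5) = 12/19.
Sum = Δt · [v(2.4375) + v(2.875) + v(3.3125) + ...].
Sum ≈ 2.678.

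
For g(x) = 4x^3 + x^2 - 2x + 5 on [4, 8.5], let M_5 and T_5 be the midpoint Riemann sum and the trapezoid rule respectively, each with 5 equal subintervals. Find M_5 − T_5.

M_5 = 5090.6025.
T_5 = 5159.8575.
M_5 − T_5 = -69.255.

-69.255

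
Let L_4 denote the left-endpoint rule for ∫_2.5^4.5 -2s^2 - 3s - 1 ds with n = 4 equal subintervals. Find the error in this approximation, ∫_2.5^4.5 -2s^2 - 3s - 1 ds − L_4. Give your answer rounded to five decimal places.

-8.33333

Exact integral: ∫_2.5^4.5 f(s) ds ≈ -73.3333333.
L_4 = -65.
Error ≈ -73.3333333 − (-65) ≈ -8.33333.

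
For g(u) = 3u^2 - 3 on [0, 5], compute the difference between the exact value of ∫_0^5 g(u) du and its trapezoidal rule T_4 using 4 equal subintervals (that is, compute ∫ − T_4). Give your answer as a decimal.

Exact integral: ∫_0^5 g(u) du = 110.
T_4 = 113.90625.
Error = 110 − 113.90625 = -3.90625.

-3.90625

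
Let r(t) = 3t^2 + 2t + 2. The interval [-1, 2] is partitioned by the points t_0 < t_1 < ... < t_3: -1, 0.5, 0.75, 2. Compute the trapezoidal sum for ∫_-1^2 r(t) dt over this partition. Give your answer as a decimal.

Subinterval widths: 1.5, 0.25, 1.25.
r(-1) = 3, r(0.5) = 3.75, r(0.75) = 5.1875, r(2) = 18.
On each subinterval the trapezoid contributes (Δt_i/2)·[r(t_{i-1}) + r(t_i)].
Sum = 20.671875.

20.671875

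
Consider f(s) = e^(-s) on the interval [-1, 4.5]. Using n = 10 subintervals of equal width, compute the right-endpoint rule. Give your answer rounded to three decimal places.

Δs = (4.5 − (-1))/10 = 0.55.
Right endpoints: -0.45, 0.1, 0.65, 1.2, 1.75, 2.3, 2.85, 3.4, 3.95, 4.5.
f(-0.45) ≈ 1.568, f(0.1) ≈ 0.905, f(0.65) ≈ 0.522, f(1.2) ≈ 0.301, f(1.75) ≈ 0.174, f(2.3) ≈ 0.100, f(2.85) ≈ 0.058, f(3.4) ≈ 0.033, f(3.95) ≈ 0.019, f(4.5) ≈ 0.011.
Sum = Δs · [f(-0.45) + f(0.1) + f(0.65) + ...].
Sum ≈ 2.031.

2.031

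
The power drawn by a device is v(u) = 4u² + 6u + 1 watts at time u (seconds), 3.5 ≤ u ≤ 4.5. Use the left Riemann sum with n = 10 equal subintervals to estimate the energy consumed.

Δu = (4.5 − 3.5)/10 = 0.1.
Left endpoints: 3.5, 3.6, 3.7, 3.8, 3.9, 4, 4.1, 4.2, 4.3, 4.4.
v(3.5) = 71, v(3.6) = 74.44, v(3.7) = 77.96, v(3.8) = 81.56, v(3.9) = 85.24, v(4) = 89, v(4.1) = 92.84, v(4.2) = 96.76, v(4.3) = 100.76, v(4.4) = 104.84.
Sum = Δu · [v(3.5) + v(3.6) + v(3.7) + ...].
Sum = 87.44.

87.44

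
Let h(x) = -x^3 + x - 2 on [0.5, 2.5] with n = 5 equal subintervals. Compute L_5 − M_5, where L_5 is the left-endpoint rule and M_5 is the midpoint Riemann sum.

L_5 = -8.29.
M_5 = -10.63.
L_5 − M_5 = 2.34.

2.34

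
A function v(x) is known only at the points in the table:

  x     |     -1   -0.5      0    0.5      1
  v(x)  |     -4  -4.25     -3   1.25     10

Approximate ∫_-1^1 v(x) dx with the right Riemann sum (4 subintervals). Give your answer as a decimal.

2

Δx = 0.5.
Sum = 0.5·[(-4.25) + (-3) + 1.25 + 10] = 2.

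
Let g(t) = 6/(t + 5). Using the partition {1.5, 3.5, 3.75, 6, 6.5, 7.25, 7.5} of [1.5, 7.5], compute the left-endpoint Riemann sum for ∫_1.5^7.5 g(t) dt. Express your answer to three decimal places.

Subinterval widths: 2, 0.25, 2.25, 0.5, 0.75, 0.25.
Left endpoints: 1.5, 3.5, 3.75, 6, 6.5, 7.25.
g(1.5) = 12/13, g(3.5) = 12/17, g(3.75) = 24/35, g(6) = 6/11, g(6.5) = 12/23, g(7.25) = 24/49.
Sum = Σ Δt_i · g(t_i).
Sum ≈ 4.352.

4.352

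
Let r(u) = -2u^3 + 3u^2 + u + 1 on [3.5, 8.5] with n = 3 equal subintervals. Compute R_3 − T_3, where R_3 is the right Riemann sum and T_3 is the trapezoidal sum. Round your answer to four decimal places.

-797.9167

R_3 ≈ -2803.055556.
T_3 ≈ -2005.138889.
R_3 − T_3 ≈ -797.9167.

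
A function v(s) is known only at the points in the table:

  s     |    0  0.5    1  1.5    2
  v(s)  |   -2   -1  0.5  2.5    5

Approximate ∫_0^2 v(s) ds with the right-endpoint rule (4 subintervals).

Δs = 0.5.
Sum = 0.5·[(-1) + 0.5 + 2.5 + 5] = 3.5.

3.5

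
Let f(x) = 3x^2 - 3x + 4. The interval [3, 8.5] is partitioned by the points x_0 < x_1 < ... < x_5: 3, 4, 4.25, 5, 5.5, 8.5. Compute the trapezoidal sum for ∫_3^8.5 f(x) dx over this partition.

528.53125

Subinterval widths: 1, 0.25, 0.75, 0.5, 3.
f(3) = 22, f(4) = 40, f(4.25) = 45.4375, f(5) = 64, f(5.5) = 78.25, f(8.5) = 195.25.
On each subinterval the trapezoid contributes (Δx_i/2)·[f(x_{i-1}) + f(x_i)].
Sum = 528.53125.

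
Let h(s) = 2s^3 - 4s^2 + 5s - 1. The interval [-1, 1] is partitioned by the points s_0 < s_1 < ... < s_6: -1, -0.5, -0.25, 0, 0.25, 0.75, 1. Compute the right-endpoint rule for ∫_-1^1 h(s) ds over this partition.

Subinterval widths: 0.5, 0.25, 0.25, 0.25, 0.5, 0.25.
Right endpoints: -0.5, -0.25, 0, 0.25, 0.75, 1.
h(-0.5) = -4.75, h(-0.25) = -2.53125, h(0) = -1, h(0.25) = 0.03125, h(0.75) = 1.34375, h(1) = 2.
Sum = Σ Δs_i · h(s_i).
Sum = -2.078125.

-2.078125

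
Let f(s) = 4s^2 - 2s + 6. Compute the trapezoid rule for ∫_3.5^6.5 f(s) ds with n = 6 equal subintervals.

Δs = (6.5 − 3.5)/6 = 0.5.
f(3.5) = 48, f(4) = 62, f(4.5) = 78, f(5) = 96, f(5.5) = 116, f(6) = 138, f(6.5) = 162.
T_6 = (Δs/2)·[f(s_0) + 2f(s_1) + ... + 2f(s_{5}) + f(s_6)].
Sum = 297.5.

297.5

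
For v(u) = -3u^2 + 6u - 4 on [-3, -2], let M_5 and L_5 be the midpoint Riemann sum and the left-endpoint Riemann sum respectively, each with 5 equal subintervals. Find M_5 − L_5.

2.13

M_5 = -37.99.
L_5 = -40.12.
M_5 − L_5 = 2.13.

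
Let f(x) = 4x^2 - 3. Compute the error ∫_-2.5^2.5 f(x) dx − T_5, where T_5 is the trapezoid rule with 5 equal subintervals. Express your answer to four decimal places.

-3.3333

Exact integral: ∫_-2.5^2.5 f(x) dx ≈ 26.666667.
T_5 = 30.
Error ≈ 26.666667 − 30 ≈ -3.3333.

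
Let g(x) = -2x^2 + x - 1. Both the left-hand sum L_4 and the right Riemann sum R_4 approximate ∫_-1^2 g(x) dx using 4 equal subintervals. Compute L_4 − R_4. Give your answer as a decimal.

L_4 = -6.9375.
R_4 = -9.1875.
L_4 − R_4 = 2.25.

2.25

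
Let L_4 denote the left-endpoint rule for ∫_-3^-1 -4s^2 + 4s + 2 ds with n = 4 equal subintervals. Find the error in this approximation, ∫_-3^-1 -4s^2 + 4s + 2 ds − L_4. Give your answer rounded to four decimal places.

10.3333

Exact integral: ∫_-3^-1 f(s) ds ≈ -46.666667.
L_4 = -57.
Error ≈ -46.666667 − (-57) ≈ 10.3333.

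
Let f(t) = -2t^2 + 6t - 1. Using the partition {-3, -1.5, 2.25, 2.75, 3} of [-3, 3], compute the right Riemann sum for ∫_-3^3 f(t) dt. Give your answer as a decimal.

Subinterval widths: 1.5, 3.75, 0.5, 0.25.
Right endpoints: -1.5, 2.25, 2.75, 3.
f(-1.5) = -14.5, f(2.25) = 2.375, f(2.75) = 0.375, f(3) = -1.
Sum = Σ Δt_i · f(t_i).
Sum = -12.90625.

-12.90625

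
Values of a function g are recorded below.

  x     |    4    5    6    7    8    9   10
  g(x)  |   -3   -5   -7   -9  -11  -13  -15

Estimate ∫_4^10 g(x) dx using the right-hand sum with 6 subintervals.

Δx = 1.
Sum = 1·[(-5) + (-7) + (-9) + (-11) + (-13) + (-15)] = -60.

-60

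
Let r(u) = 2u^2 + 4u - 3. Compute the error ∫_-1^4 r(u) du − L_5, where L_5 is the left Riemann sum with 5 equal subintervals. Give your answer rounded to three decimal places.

23.333

Exact integral: ∫_-1^4 r(u) du ≈ 58.33333.
L_5 = 35.
Error ≈ 58.33333 − 35 ≈ 23.333.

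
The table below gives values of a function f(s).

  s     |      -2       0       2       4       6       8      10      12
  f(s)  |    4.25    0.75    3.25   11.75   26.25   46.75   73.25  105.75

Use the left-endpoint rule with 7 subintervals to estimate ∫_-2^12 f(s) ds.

332.5

Δs = 2.
Sum = 2·[4.25 + 0.75 + 3.25 + 11.75 + 26.25 + 46.75 + 73.25] = 332.5.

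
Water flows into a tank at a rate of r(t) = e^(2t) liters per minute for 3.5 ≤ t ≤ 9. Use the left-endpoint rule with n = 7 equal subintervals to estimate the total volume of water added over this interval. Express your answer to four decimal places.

Δt = (9 − 3.5)/7 = 11/14.
Left endpoints: 3.5, 30/7, 71/14, 41/7, 93/14, 52/7, 115/14.
r(3.5) ≈ 1096.6332, r(30/7) ≈ 5278.6654, r(71/14) ≈ 25408.9599, r(41/7) ≈ 122306.5301, r(93/14) ≈ 588724.8971, r(52/7) ≈ 2833838.9141, r(115/14) ≈ 13640739.5562.
Sum = Δt · [r(3.5) + r(30/7) + r(71/14) + ...].
Sum ≈ 13527952.5510.

13527952.5510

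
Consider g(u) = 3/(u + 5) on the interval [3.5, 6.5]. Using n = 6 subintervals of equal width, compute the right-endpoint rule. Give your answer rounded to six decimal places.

0.884217

Δu = (6.5 − 3.5)/6 = 0.5.
Right endpoints: 4, 4.5, 5, 5.5, 6, 6.5.
g(4) = 1/3, g(4.5) = 6/19, g(5) = 0.3, g(5.5) = 2/7, g(6) = 3/11, g(6.5) = 6/23.
Sum = Δu · [g(4) + g(4.5) + g(5) + ...].
Sum ≈ 0.884217.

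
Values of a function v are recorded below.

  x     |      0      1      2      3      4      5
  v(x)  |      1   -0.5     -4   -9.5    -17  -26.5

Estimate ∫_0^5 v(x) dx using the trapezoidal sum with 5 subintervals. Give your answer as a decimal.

-43.75

Δx = 1.
T_5 = (1/2)·[1 + 2·(-0.5) + 2·(-4) + 2·(-9.5) + 2·(-17) + (-26.5)] = -43.75.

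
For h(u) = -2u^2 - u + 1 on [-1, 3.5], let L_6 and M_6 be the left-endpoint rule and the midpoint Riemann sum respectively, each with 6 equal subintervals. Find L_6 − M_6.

L_6 = -21.09375.
M_6 = -29.953125.
L_6 − M_6 = 8.859375.

8.859375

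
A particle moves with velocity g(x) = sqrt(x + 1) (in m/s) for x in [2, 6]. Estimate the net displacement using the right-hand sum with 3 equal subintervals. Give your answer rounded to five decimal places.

Δx = (6 − 2)/3 = 4/3.
Right endpoints: 10/3, 14/3, 6.
g(10/3) ≈ 2.08167, g(14/3) ≈ 2.38048, g(6) ≈ 2.64575.
Sum = Δx · [g(10/3) + g(14/3) + g(6)].
Sum ≈ 9.47719.

9.47719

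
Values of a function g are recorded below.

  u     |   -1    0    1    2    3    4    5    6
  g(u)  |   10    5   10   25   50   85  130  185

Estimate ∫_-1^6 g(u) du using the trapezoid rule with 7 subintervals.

Δu = 1.
T_7 = (1/2)·[10 + 2·5 + 2·10 + 2·25 + 2·50 + 2·85 + 2·130 + 185] = 402.5.

402.5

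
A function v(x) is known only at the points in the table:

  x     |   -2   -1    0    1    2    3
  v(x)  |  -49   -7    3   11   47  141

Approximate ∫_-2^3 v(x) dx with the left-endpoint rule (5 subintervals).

5

Δx = 1.
Sum = 1·[(-49) + (-7) + 3 + 11 + 47] = 5.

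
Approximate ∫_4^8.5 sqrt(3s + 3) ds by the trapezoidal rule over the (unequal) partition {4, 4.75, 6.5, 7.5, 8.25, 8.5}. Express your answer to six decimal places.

20.885971

Subinterval widths: 0.75, 1.75, 1, 0.75, 0.25.
f(4) ≈ 3.872983, f(4.75) ≈ 4.153312, f(6.5) ≈ 4.743416, f(7.5) ≈ 5.049752, f(8.25) ≈ 5.267827, f(8.5) ≈ 5.338539.
On each subinterval the trapezoid contributes (Δs_i/2)·[f(s_{i-1}) + f(s_i)].
Sum ≈ 20.885971.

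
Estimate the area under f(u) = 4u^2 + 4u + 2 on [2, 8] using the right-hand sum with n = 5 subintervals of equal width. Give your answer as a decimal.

968.16

Δu = (8 − 2)/5 = 1.2.
Right endpoints: 3.2, 4.4, 5.6, 6.8, 8.
f(3.2) = 55.76, f(4.4) = 97.04, f(5.6) = 149.84, f(6.8) = 214.16, f(8) = 290.
Sum = Δu · [f(3.2) + f(4.4) + f(5.6) + f(6.8) + f(8)].
Sum = 968.16.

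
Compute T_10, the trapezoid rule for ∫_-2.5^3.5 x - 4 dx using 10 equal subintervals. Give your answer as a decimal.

Δx = (3.5 − (-2.5))/10 = 0.6.
f(-2.5) = -6.5, f(-1.9) = -5.9, f(-1.3) = -5.3, f(-0.7) = -4.7, f(-0.1) = -4.1, f(0.5) = -3.5, f(1.1) = -2.9, f(1.7) = -2.3, f(2.3) = -1.7, f(2.9) = -1.1, f(3.5) = -0.5.
T_10 = (Δx/2)·[f(x_0) + 2f(x_1) + ... + 2f(x_{9}) + f(x_10)].
Sum = -21.

-21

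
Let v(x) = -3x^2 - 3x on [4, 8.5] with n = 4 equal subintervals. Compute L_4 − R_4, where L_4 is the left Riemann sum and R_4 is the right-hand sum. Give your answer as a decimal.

L_4 = -534.83203125.
R_4 = -739.86328125.
L_4 − R_4 = 205.03125.

205.03125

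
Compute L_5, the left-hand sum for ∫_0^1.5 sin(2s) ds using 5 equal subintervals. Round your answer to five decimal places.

0.94380

Δs = (1.5 − 0)/5 = 0.3.
Left endpoints: 0, 0.3, 0.6, 0.9, 1.2.
f(0) ≈ 0.00000, f(0.3) ≈ 0.56464, f(0.6) ≈ 0.93204, f(0.9) ≈ 0.97385, f(1.2) ≈ 0.67546.
Sum = Δs · [f(0) + f(0.3) + f(0.6) + f(0.9) + f(1.2)].
Sum ≈ 0.94380.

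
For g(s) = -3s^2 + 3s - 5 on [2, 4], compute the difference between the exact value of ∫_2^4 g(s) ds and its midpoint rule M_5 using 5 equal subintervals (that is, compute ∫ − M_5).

Exact integral: ∫_2^4 g(s) ds = -48.
M_5 = -47.92.
Error = -48 − (-47.92) = -0.08.

-0.08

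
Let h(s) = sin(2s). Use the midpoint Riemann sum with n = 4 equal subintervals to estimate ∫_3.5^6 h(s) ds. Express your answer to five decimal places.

Δs = (6 − 3.5)/4 = 0.625.
Midpoints: 3.8125, 4.4375, 5.0625, 5.6875.
h(3.8125) ≈ 0.97390, h(4.4375) ≈ 0.52250, h(5.0625) ≈ -0.64439, h(5.6875) ≈ -0.92888.
Sum = Δs · [h(3.8125) + h(4.4375) + h(5.0625) + h(5.6875)].
Sum ≈ -0.04804.

-0.04804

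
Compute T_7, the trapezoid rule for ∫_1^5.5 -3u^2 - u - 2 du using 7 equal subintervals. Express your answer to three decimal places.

-189.930

Δu = (5.5 − 1)/7 = 9/14.
f(1) = -6, f(23/14) = -2301/196, f(16/7) = -978/49, f(41/14) = -6009/196, f(25/7) = -2148/49, f(59/14) = -11661/196, f(34/7) = -3804/49, f(5.5) = -98.25.
T_7 = (Δu/2)·[f(u_0) + 2f(u_1) + ... + 2f(u_{6}) + f(u_7)].
Sum ≈ -189.930.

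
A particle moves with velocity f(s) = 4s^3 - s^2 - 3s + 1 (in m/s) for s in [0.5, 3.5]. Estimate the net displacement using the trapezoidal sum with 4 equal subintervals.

127.21875

Δs = (3.5 − 0.5)/4 = 0.75.
f(0.5) = -0.25, f(1.25) = 3.5, f(2) = 23, f(2.75) = 68.375, f(3.5) = 149.75.
T_4 = (Δs/2)·[f(s_0) + 2f(s_1) + 2f(s_2) + 2f(s_3) + f(s_4)].
Sum = 127.21875.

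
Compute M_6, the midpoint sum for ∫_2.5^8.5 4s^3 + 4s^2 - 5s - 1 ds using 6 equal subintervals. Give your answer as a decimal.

5773

Δs = (8.5 − 2.5)/6 = 1.
Midpoints: 3, 4, 5, 6, 7, 8.
f(3) = 128, f(4) = 299, f(5) = 574, f(6) = 977, f(7) = 1532, f(8) = 2263.
Sum = Δs · [f(3) + f(4) + f(5) + ...].
Sum = 5773.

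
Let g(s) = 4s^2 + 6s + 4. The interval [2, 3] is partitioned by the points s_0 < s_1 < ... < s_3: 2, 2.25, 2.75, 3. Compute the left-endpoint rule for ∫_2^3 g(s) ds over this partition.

39.5625

Subinterval widths: 0.25, 0.5, 0.25.
Left endpoints: 2, 2.25, 2.75.
g(2) = 32, g(2.25) = 37.75, g(2.75) = 50.75.
Sum = Σ Δs_i · g(s_i).
Sum = 39.5625.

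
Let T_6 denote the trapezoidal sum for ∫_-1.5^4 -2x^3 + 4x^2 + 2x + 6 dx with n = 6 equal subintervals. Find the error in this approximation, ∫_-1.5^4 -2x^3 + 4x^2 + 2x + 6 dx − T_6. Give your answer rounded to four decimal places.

Exact integral: ∫_-1.5^4 f(x) dx ≈ 11.114583.
T_6 ≈ 8.418692.
Error ≈ 11.114583 − 8.418692 ≈ 2.6959.

2.6959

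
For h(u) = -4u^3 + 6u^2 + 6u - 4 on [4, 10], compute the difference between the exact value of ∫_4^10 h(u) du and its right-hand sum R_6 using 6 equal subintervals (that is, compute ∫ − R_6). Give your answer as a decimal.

Exact integral: ∫_4^10 h(u) du = -7644.
R_6 = -9324.
Error = -7644 − (-9324) = 1680.

1680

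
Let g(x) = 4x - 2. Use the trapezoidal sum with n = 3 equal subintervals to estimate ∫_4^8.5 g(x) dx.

Δx = (8.5 − 4)/3 = 1.5.
g(4) = 14, g(5.5) = 20, g(7) = 26, g(8.5) = 32.
T_3 = (Δx/2)·[g(x_0) + 2g(x_1) + 2g(x_2) + g(x_3)].
Sum = 103.5.

103.5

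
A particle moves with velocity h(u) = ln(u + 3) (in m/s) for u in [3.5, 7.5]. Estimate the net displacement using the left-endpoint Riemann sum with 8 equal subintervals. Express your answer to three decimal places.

Δu = (7.5 − 3.5)/8 = 0.5.
Left endpoints: 3.5, 4, 4.5, 5, 5.5, 6, 6.5, 7.
h(3.5) ≈ 1.872, h(4) ≈ 1.946, h(4.5) ≈ 2.015, h(5) ≈ 2.079, h(5.5) ≈ 2.140, h(6) ≈ 2.197, h(6.5) ≈ 2.251, h(7) ≈ 2.303.
Sum = Δu · [h(3.5) + h(4) + h(4.5) + ...].
Sum ≈ 8.402.

8.402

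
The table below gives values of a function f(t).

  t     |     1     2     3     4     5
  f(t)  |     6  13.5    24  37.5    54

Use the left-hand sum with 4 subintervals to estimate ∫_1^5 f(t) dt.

Δt = 1.
Sum = 1·[6 + 13.5 + 24 + 37.5] = 81.

81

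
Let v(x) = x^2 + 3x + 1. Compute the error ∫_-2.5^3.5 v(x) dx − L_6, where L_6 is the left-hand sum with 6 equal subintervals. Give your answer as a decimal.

11

Exact integral: ∫_-2.5^3.5 v(x) dx = 34.5.
L_6 = 23.5.
Error = 34.5 − 23.5 = 11.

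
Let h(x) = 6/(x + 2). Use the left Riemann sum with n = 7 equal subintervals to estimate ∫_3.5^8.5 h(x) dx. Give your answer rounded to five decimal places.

4.07140

Δx = (8.5 − 3.5)/7 = 5/7.
Left endpoints: 3.5, 59/14, 69/14, 79/14, 89/14, 99/14, 109/14.
h(3.5) = 12/11, h(59/14) = 28/29, h(69/14) = 84/97, h(79/14) = 84/107, h(89/14) = 28/39, h(99/14) = 84/127, h(109/14) = 84/137.
Sum = Δx · [h(3.5) + h(59/14) + h(69/14) + ...].
Sum ≈ 4.07140.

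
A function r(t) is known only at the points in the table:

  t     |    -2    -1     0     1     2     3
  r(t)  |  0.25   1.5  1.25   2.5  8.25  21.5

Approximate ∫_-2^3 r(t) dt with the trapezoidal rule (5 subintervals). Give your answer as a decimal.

Δt = 1.
T_5 = (1/2)·[0.25 + 2·1.5 + 2·1.25 + 2·2.5 + 2·8.25 + 21.5] = 24.375.

24.375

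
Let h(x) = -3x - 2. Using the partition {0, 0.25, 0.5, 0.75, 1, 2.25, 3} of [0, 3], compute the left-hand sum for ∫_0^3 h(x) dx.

Subinterval widths: 0.25, 0.25, 0.25, 0.25, 1.25, 0.75.
Left endpoints: 0, 0.25, 0.5, 0.75, 1, 2.25.
h(0) = -2, h(0.25) = -2.75, h(0.5) = -3.5, h(0.75) = -4.25, h(1) = -5, h(2.25) = -8.75.
Sum = Σ Δx_i · h(x_i).
Sum = -15.9375.

-15.9375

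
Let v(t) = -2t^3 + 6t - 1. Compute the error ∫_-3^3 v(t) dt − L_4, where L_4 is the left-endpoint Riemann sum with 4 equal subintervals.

Exact integral: ∫_-3^3 v(t) dt = -6.
L_4 = 48.
Error = -6 − 48 = -54.

-54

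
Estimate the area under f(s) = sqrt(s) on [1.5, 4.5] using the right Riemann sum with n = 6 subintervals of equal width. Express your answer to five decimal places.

Δs = (4.5 − 1.5)/6 = 0.5.
Right endpoints: 2, 2.5, 3, 3.5, 4, 4.5.
f(2) ≈ 1.41421, f(2.5) ≈ 1.58114, f(3) ≈ 1.73205, f(3.5) ≈ 1.87083, f(4) ≈ 2.00000, f(4.5) ≈ 2.12132.
Sum = Δs · [f(2) + f(2.5) + f(3) + ...].
Sum ≈ 5.35978.

5.35978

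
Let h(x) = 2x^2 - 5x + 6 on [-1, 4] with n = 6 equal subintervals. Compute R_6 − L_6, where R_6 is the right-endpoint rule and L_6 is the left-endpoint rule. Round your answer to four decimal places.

R_6 ≈ 39.074074.
L_6 ≈ 34.907407.
R_6 − L_6 ≈ 4.1667.

4.1667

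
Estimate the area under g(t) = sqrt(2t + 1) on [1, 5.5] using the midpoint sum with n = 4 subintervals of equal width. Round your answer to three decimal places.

Δt = (5.5 − 1)/4 = 1.125.
Midpoints: 1.5625, 2.6875, 3.8125, 4.9375.
g(1.5625) ≈ 2.031, g(2.6875) ≈ 2.525, g(3.8125) ≈ 2.937, g(4.9375) ≈ 3.298.
Sum = Δt · [g(1.5625) + g(2.6875) + g(3.8125) + g(4.9375)].
Sum ≈ 12.139.

12.139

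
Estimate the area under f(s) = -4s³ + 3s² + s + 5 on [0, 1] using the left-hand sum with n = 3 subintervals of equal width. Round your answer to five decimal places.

Δs = (1 − 0)/3 = 1/3.
Left endpoints: 0, 1/3, 2/3.
f(0) = 5, f(1/3) = 149/27, f(2/3) = 157/27.
Sum = Δs · [f(0) + f(1/3) + f(2/3)].
Sum ≈ 5.44444.

5.44444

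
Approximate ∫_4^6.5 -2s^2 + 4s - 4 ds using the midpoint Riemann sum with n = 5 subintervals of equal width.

-97.8125

Δs = (6.5 − 4)/5 = 0.5.
Midpoints: 4.25, 4.75, 5.25, 5.75, 6.25.
f(4.25) = -23.125, f(4.75) = -30.125, f(5.25) = -38.125, f(5.75) = -47.125, f(6.25) = -57.125.
Sum = Δs · [f(4.25) + f(4.75) + f(5.25) + f(5.75) + f(6.25)].
Sum = -97.8125.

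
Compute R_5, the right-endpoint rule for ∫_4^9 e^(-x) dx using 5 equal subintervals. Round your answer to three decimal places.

Δx = (9 − 4)/5 = 1.
Right endpoints: 5, 6, 7, 8, 9.
f(5) ≈ 0.007, f(6) ≈ 0.002, f(7) ≈ 0.001, f(8) ≈ 0.000, f(9) ≈ 0.000.
Sum = Δx · [f(5) + f(6) + f(7) + f(8) + f(9)].
Sum ≈ 0.011.

0.011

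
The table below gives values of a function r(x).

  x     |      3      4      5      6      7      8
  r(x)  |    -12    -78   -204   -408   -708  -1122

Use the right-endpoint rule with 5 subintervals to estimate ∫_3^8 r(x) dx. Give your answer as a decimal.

-2520

Δx = 1.
Sum = 1·[(-78) + (-204) + (-408) + (-708) + (-1122)] = -2520.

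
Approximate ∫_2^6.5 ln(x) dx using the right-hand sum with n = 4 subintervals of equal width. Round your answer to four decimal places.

Δx = (6.5 − 2)/4 = 1.125.
Right endpoints: 3.125, 4.25, 5.375, 6.5.
f(3.125) ≈ 1.1394, f(4.25) ≈ 1.4469, f(5.375) ≈ 1.6818, f(6.5) ≈ 1.8718.
Sum = Δx · [f(3.125) + f(4.25) + f(5.375) + f(6.5)].
Sum ≈ 6.9074.

6.9074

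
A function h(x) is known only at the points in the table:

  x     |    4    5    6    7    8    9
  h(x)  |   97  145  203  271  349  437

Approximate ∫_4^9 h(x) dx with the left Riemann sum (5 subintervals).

Δx = 1.
Sum = 1·[97 + 145 + 203 + 271 + 349] = 1065.

1065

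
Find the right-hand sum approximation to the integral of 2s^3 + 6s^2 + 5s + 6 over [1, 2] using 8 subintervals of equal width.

Δs = (2 − 1)/8 = 0.125.
Right endpoints: 1.125, 1.25, 1.375, 1.5, 1.625, 1.75, 1.875, 2.
f(1.125) = 22.06640625, f(1.25) = 25.53125, f(1.375) = 29.41796875, f(1.5) = 33.75, f(1.625) = 38.55078125, f(1.75) = 43.84375, f(1.875) = 49.65234375, f(2) = 56.
Sum = Δs · [f(1.125) + f(1.25) + f(1.375) + ...].
Sum = 37.3515625.

37.3515625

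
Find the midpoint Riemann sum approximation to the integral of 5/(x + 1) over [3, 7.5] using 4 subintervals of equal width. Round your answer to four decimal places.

Δx = (7.5 − 3)/4 = 1.125.
Midpoints: 3.5625, 4.6875, 5.8125, 6.9375.
f(3.5625) = 80/73, f(4.6875) = 80/91, f(5.8125) = 80/109, f(6.9375) = 80/127.
Sum = Δx · [f(3.5625) + f(4.6875) + f(5.8125) + f(6.9375)].
Sum ≈ 3.7562.

3.7562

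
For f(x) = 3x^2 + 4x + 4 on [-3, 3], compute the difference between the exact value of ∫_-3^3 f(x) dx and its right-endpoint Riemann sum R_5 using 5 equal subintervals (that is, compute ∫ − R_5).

Exact integral: ∫_-3^3 f(x) dx = 78.
R_5 = 96.72.
Error = 78 − 96.72 = -18.72.

-18.72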